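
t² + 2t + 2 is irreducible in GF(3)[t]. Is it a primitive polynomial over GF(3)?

Write f(t) = t² + 2t + 2.
|GF(3^2)^×| = 3^2 − 1 = 8. Prime factorization: 8 = 2^3.
f is primitive ⇔ t has order 8 in GF(3)[t]/(f), i.e. t^(8/q) ≠ 1 for each prime q | 8.
t^(4) mod f = 2.
None equal 1, so t has full order 8; f is primitive.

Yes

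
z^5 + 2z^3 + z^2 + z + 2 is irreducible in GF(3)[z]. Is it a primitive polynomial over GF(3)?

No

Write f(z) = z^5 + 2z^3 + z^2 + z + 2.
|GF(3^5)^×| = 3^5 − 1 = 242. Prime factorization: 242 = 2·11^2.
f is primitive ⇔ z has order 242 in GF(3)[z]/(f), i.e. z^(242/q) ≠ 1 for each prime q | 242.
z^(121) mod f = 1
z^(22) mod f = 2z^3 + z^2.
Since z^(121) = 1, the order of z divides 121 < 242; not primitive.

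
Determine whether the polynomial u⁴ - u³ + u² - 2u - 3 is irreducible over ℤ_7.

Yes

Write P(u) = u⁴ - u³ + u² - 2u - 3.
Check for roots in ℤ_7: P(0) = 4; P(1) = 3; P(2) = 5; P(3) = 5; P(4) = 1; P(5) = 1; P(6) = 2.
No roots, so no linear factors.
Degree-2 irreducible divisors: test the 21 monic irreducibles of degree 2 over GF(7).
None of them divide P (all give nonzero remainder).
No irreducible factor of degree ≤ 2 exists, so P is irreducible over GF(7).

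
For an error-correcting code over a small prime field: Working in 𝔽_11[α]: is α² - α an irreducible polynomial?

No

Write h(α) = α² - α.
Check each element of 𝔽_11 for a root: h(0)=0, h(1)=0, h(2)=2, h(3)=6, h(4)=1, h(5)=9, h(6)=8, h(7)=9, h(8)=1, h(9)=6, h(10)=2.
h(0) = 0, so (α) divides h(α); h is reducible.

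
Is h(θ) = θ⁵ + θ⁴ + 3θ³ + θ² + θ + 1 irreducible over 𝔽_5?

Check for roots in 𝔽_5: h(0) = 1; h(1) = 3; h(2) = 4; h(3) = 3; h(4) = 3.
No roots, so no linear factors.
Degree-2 irreducible divisors: test the 10 monic irreducibles of degree 2 over GF(5).
None of them divide h (all give nonzero remainder).
No irreducible factor of degree ≤ 2 exists, so h is irreducible over GF(5).

Yes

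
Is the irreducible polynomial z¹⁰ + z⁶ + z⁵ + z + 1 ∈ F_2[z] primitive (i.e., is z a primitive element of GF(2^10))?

Write f(z) = z¹⁰ + z⁶ + z⁵ + z + 1.
|GF(2^10)^×| = 2^10 − 1 = 1023. Prime factorization: 1023 = 3·11·31.
f is primitive ⇔ z has order 1023 in GF(2)[z]/(f), i.e. z^(1023/q) ≠ 1 for each prime q | 1023.
z^(341) mod f = 1
z^(93) mod f = z⁶ + z⁵ + z³ + z.
z^(33) mod f = z⁹ + z⁸ + z⁶ + z⁴ + z³ + 1.
Since z^(341) = 1, the order of z divides 341 < 1023; not primitive.

No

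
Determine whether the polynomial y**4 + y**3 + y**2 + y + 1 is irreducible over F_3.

Yes

Write f(y) = y**4 + y**3 + y**2 + y + 1.
Check for roots in F_3: f(0) = 1; f(1) = 2; f(2) = 1.
No roots, so no linear factors.
Monic irreducibles of degree 2 over GF(3): y**2 + 1, y**2 + y - 1, y**2 - y - 1.
None of them divide f (all give nonzero remainder).
No irreducible factor of degree ≤ 2 exists, so f is irreducible over GF(3).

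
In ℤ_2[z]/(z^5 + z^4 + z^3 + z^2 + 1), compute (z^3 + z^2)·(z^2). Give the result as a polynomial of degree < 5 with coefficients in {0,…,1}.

z^3 + z^2 + 1

Multiply in ℤ_2[z]: (z^3 + z^2)·(z^2) = z^5 + z^4.
Reduce using z^5 ≡ z^4 + z^3 + z^2 + 1 (mod z^5 + z^4 + z^3 + z^2 + 1).
Reduced: z^3 + z^2 + 1.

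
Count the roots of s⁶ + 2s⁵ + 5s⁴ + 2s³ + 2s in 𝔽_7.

Write P(s) = s⁶ + 2s⁵ + 5s⁴ + 2s³ + 2s.
Evaluate at each of the 7 elements of 𝔽_7:
P(0) = 0 → root; P(1) = 5; P(2) = 4; P(3) = 0 → root; P(4) = 0 → root; P(5) = 4; P(6) = 0 → root.
Roots: {0, 3, 4, 6}.

4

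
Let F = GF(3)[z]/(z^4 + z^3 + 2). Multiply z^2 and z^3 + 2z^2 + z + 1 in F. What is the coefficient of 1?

Multiply in GF(3)[z]: (z^2)·(z^3 + 2z^2 + z + 1) = z^5 + 2z^4 + z^3 + z^2.
Reduce using z^4 ≡ 2z^3 + 1 (mod z^4 + z^3 + 2).
Reduced: z^2 + z + 1.

1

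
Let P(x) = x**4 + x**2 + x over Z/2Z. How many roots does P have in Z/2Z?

Evaluate at each of the 2 elements of Z/2Z:
P(0) = 0 → root; P(1) = 1.
Roots: {0}.

1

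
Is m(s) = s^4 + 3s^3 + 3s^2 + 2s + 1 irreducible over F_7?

No

Check for roots in F_7: m(0) = 1; m(1) = 3; m(2) = 1; m(3) = 0 → root; m(4) = 1; m(5) = 1; m(6) = 0 → root.
m(3) = 0, so (s − 3) divides m(s); m is reducible.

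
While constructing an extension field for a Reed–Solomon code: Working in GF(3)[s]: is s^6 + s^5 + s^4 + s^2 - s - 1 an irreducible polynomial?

Write g(s) = s^6 + s^5 + s^4 + s^2 - s - 1.
Check for roots in GF(3): g(0) = 2; g(1) = 2; g(2) = 2.
No roots, so no linear factors.
Monic irreducibles of degree 2 over GF(3): s^2 + 1, s^2 + s - 1, s^2 - s - 1.
None of them divide g (all give nonzero remainder).
Degree-3 irreducible divisors: test the 8 monic irreducibles of degree 3 over GF(3).
None of them divide g (all give nonzero remainder).
No irreducible factor of degree ≤ 3 exists, so g is irreducible over GF(3).

Yes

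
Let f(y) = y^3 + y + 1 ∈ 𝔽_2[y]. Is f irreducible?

Yes

Check for roots in 𝔽_2: f(0) = 1; f(1) = 1.
No roots. A degree-3 polynomial over a field with no linear factor is irreducible.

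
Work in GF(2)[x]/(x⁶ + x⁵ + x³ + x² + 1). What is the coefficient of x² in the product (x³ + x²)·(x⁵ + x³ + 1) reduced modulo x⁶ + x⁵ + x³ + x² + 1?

1

Multiply in GF(2)[x]: (x³ + x²)·(x⁵ + x³ + 1) = x⁸ + x⁷ + x⁶ + x⁵ + x³ + x².
Reduce using x⁶ ≡ x⁵ + x³ + x² + 1 (mod x⁶ + x⁵ + x³ + x² + 1).
Reduced: x⁵ + x⁴ + x² + 1.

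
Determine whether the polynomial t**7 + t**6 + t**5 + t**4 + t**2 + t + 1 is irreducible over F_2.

Yes

Write m(t) = t**7 + t**6 + t**5 + t**4 + t**2 + t + 1.
Check for roots in F_2: m(0) = 1; m(1) = 1.
No roots, so no linear factors.
Monic irreducibles of degree 2 over GF(2): t**2 + t + 1.
None of them divide m (all give nonzero remainder).
Monic irreducibles of degree 3 over GF(2): t**3 + t + 1, t**3 + t**2 + 1.
None of them divide m (all give nonzero remainder).
No irreducible factor of degree ≤ 3 exists, so m is irreducible over GF(2).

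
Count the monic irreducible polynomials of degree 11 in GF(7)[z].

Gauss's count: N_{7}(11) = (1/11) Σ_{d|11} μ(11/d)·7^d.
Divisors of 11: 1, 11; μ(11/d) for each: -1, 1.
Σ = − 7^1 + 7^11 = 1977326736.
N = 1977326736/11 = 179756976.

179756976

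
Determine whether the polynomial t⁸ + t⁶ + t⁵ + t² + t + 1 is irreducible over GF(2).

No

Write P(t) = t⁸ + t⁶ + t⁵ + t² + t + 1.
Check for roots in GF(2): P(0) = 1; P(1) = 0 → root.
P(1) = 0, so (t − 1) divides P(t); P is reducible.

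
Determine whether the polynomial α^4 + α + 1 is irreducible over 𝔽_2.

Write m(α) = α^4 + α + 1.
Check for roots in 𝔽_2: m(0) = 1; m(1) = 1.
No roots, so no linear factors.
Monic irreducibles of degree 2 over GF(2): α^2 + α + 1.
None of them divide m (all give nonzero remainder).
No irreducible factor of degree ≤ 2 exists, so m is irreducible over GF(2).

Yes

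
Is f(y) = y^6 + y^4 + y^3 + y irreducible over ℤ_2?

No

Check for roots in ℤ_2: f(0) = 0 → root; f(1) = 0 → root.
f(0) = 0, so (y) divides f(y); f is reducible.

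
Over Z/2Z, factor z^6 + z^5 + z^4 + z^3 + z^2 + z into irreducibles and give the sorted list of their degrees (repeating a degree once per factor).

1, 1, 2, 2

Write f(z) = z^6 + z^5 + z^4 + z^3 + z^2 + z.
Roots in Z/2Z: f(0) = 0 → root; f(1) = 0 → root.
Linear factors from roots: (z), (z + 1).
Complete factorization: f(z) = (z)·(z + 1)·(z^2 + z + 1)^2.
Factor degrees with multiplicity: 1 + 1 + 2 + 2 = 6.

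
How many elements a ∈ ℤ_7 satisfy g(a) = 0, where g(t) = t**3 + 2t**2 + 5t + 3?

3

Evaluate at each of the 7 elements of ℤ_7:
g(0) = 3; g(1) = 4; g(2) = 1; g(3) = 0 → root; g(4) = 0 → root; g(5) = 0 → root; g(6) = 6.
Roots: {3, 4, 5}.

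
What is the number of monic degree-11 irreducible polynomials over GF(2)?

186

The number of monic irreducibles of degree 11 over GF(2) is (1/11)·Σ_{d∣11} μ(11/d) 2^d.
Divisors of 11: 1, 11; μ(11/d) for each: -1, 1.
Σ = − 2^1 + 2^11 = 2046.
N = 2046/11 = 186.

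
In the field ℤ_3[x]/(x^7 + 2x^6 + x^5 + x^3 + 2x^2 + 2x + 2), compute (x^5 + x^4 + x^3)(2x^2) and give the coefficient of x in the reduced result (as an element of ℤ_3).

2

Multiply in ℤ_3[x]: (x^5 + x^4 + x^3)·(2x^2) = 2x^7 + 2x^6 + 2x^5.
Reduce using x^7 ≡ x^6 + 2x^5 + 2x^3 + x^2 + x + 1 (mod x^7 + 2x^6 + x^5 + x^3 + 2x^2 + 2x + 2).
Reduced: x^6 + x^3 + 2x^2 + 2x + 2.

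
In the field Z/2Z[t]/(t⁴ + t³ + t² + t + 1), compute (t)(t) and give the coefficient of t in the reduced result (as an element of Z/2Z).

Multiply in Z/2Z[t]: (t)·(t) = t².
Reduced: t².

0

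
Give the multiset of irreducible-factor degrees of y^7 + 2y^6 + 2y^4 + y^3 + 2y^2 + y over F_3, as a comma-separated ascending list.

1, 1, 1, 4

Write g(y) = y^7 + 2y^6 + 2y^4 + y^3 + 2y^2 + y.
Roots in F_3: g(0) = 0 → root; g(1) = 0 → root; g(2) = 0 → root.
Linear factors from roots: (y), (y + 2), (y + 1).
Complete factorization: g(y) = (y)·(y + 1)·(y + 2)·(y^4 + 2y^3 + y^2 + y + 2).
Factor degrees with multiplicity: 1 + 1 + 1 + 4 = 7.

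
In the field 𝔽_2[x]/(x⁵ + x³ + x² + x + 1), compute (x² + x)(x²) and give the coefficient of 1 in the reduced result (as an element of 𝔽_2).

0

Multiply in 𝔽_2[x]: (x² + x)·(x²) = x⁴ + x³.
Reduced: x⁴ + x³.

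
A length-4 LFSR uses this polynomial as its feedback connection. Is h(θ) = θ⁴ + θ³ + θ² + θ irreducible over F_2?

Check for roots in F_2: h(0) = 0 → root; h(1) = 0 → root.
h(0) = 0, so (θ) divides h(θ); h is reducible.

No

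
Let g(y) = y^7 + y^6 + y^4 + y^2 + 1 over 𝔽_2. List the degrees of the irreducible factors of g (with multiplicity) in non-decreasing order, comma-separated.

Roots in 𝔽_2: g(0) = 1; g(1) = 1.
Complete factorization: g(y) = (y^7 + y^6 + y^4 + y^2 + 1).
Factor degrees with multiplicity: 7 = 7.

7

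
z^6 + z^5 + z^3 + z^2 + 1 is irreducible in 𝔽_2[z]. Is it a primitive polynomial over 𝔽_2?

Write f(z) = z^6 + z^5 + z^3 + z^2 + 1.
|GF(2^6)^×| = 2^6 − 1 = 63. Prime factorization: 63 = 3^2·7.
f is primitive ⇔ z has order 63 in GF(2)[z]/(f), i.e. z^(63/q) ≠ 1 for each prime q | 63.
z^(21) mod f = z^4 + z^2 + z + 1.
z^(9) mod f = z^2 + z.
None equal 1, so z has full order 63; f is primitive.

Yes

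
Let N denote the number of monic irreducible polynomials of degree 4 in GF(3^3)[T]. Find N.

Gauss's count: N_{27}(4) = (1/4) Σ_{d|4} μ(4/d)·27^d.
Divisors of 4: 1, 2, 4; μ(4/d) for each: 0, -1, 1.
Σ = − 27^2 + 27^4 = 530712.
N = 530712/4 = 132678.

132678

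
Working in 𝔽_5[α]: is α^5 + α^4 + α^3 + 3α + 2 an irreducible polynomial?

Yes

Write g(α) = α^5 + α^4 + α^3 + 3α + 2.
Check for roots in 𝔽_5: g(0) = 2; g(1) = 3; g(2) = 4; g(3) = 2; g(4) = 3.
No roots, so no linear factors.
Degree-2 irreducible divisors: test the 10 monic irreducibles of degree 2 over GF(5).
None of them divide g (all give nonzero remainder).
No irreducible factor of degree ≤ 2 exists, so g is irreducible over GF(5).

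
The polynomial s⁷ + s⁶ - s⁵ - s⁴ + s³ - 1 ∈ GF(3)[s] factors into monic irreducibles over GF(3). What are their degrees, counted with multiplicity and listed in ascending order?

1, 2, 4

Write h(s) = s⁷ + s⁶ - s⁵ - s⁴ + s³ - 1.
Roots in GF(3): h(0) = 2; h(1) = 0 → root; h(2) = 1.
Linear factors from roots: (s - 1).
Complete factorization: h(s) = (s - 1)·(s² + 1)·(s⁴ - s³ + s + 1).
Factor degrees with multiplicity: 1 + 2 + 4 = 7.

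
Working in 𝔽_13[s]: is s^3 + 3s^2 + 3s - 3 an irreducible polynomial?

Write P(s) = s^3 + 3s^2 + 3s - 3.
Check each element of 𝔽_13 for a root: P(0)=10, P(1)=4, P(2)=10, P(3)=8, P(4)=4, P(5)=4, P(6)=1, P(7)=1, P(8)=10, P(9)=8, P(10)=1, P(11)=8, P(12)=9.
No roots. A degree-3 polynomial over a field with no linear factor is irreducible.

Yes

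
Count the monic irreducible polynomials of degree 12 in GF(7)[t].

1153430600

The number of monic irreducibles of degree 12 over GF(7) is (1/12)·Σ_{d∣12} μ(12/d) 7^d.
Divisors of 12: 1, 2, 3, 4, 6, 12; μ(12/d) for each: 0, 1, 0, -1, -1, 1.
Σ = 7^2 − 7^4 − 7^6 + 7^12 = 13841167200.
N = 13841167200/12 = 1153430600.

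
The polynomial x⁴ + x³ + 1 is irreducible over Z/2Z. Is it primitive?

Write f(x) = x⁴ + x³ + 1.
|GF(2^4)^×| = 2^4 − 1 = 15. Prime factorization: 15 = 3·5.
f is primitive ⇔ x has order 15 in GF(2)[x]/(f), i.e. x^(15/q) ≠ 1 for each prime q | 15.
x^(5) mod f = x³ + x + 1.
x^(3) mod f = x³.
None equal 1, so x has full order 15; f is primitive.

Yes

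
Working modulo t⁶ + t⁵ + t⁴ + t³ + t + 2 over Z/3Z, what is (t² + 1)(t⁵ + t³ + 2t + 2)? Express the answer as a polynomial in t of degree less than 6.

2t^5 + t^3 + t^2 + t + 1

Multiply in Z/3Z[t]: (t² + 1)·(t⁵ + t³ + 2t + 2) = t⁷ + 2t⁵ + 2t² + 2t + 2.
Reduce using t⁶ ≡ 2t⁵ + 2t⁴ + 2t³ + 2t + 1 (mod t⁶ + t⁵ + t⁴ + t³ + t + 2).
Reduced: 2t⁵ + t³ + t² + t + 1.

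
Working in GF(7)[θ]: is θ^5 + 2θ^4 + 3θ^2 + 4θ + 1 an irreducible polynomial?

Write m(θ) = θ^5 + 2θ^4 + 3θ^2 + 4θ + 1.
Check for roots in GF(7): m(0) = 1; m(1) = 4; m(2) = 1; m(3) = 4; m(4) = 5; m(5) = 5; m(6) = 1.
No roots, so no linear factors.
Degree-2 irreducible divisors: test the 21 monic irreducibles of degree 2 over GF(7).
None of them divide m (all give nonzero remainder).
No irreducible factor of degree ≤ 2 exists, so m is irreducible over GF(7).

Yes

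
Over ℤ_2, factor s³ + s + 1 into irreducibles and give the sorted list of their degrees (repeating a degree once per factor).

3

Write h(s) = s³ + s + 1.
Roots in ℤ_2: h(0) = 1; h(1) = 1.
Complete factorization: h(s) = (s³ + s + 1).
Factor degrees with multiplicity: 3 = 3.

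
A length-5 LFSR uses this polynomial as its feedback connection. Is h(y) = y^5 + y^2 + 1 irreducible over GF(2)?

Yes

Check for roots in GF(2): h(0) = 1; h(1) = 1.
No roots, so no linear factors.
Monic irreducibles of degree 2 over GF(2): y^2 + y + 1.
None of them divide h (all give nonzero remainder).
No irreducible factor of degree ≤ 2 exists, so h is irreducible over GF(2).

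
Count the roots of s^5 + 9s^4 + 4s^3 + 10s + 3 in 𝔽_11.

1

Write P(s) = s^5 + 9s^4 + 4s^3 + 10s + 3.
Evaluate at each of the 11 elements of 𝔽_11:
P(0) = 3; P(1) = 5; P(2) = 0 → root; P(3) = 2; P(4) = 8; P(5) = 8; P(6) = 6; P(7) = 8; P(8) = 10; P(9) = 8; P(10) = 8.
Roots: {2}.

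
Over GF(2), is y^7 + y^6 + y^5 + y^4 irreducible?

No

Write h(y) = y^7 + y^6 + y^5 + y^4.
Check for roots in GF(2): h(0) = 0 → root; h(1) = 0 → root.
h(0) = 0, so (y) divides h(y); h is reducible.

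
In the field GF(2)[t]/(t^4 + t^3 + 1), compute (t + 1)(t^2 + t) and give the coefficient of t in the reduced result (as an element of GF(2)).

Multiply in GF(2)[t]: (t + 1)·(t^2 + t) = t^3 + t.
Reduced: t^3 + t.

1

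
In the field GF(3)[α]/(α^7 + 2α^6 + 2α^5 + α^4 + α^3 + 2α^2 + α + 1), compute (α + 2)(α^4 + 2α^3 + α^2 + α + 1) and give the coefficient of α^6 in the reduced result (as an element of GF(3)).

0

Multiply in GF(3)[α]: (α + 2)·(α^4 + 2α^3 + α^2 + α + 1) = α^5 + α^4 + 2α^3 + 2.
Reduced: α^5 + α^4 + 2α^3 + 2.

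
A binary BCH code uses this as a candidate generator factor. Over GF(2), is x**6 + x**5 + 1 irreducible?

Yes

Write f(x) = x**6 + x**5 + 1.
Check for roots in GF(2): f(0) = 1; f(1) = 1.
No roots, so no linear factors.
Monic irreducibles of degree 2 over GF(2): x**2 + x + 1.
None of them divide f (all give nonzero remainder).
Monic irreducibles of degree 3 over GF(2): x**3 + x + 1, x**3 + x**2 + 1.
None of them divide f (all give nonzero remainder).
No irreducible factor of degree ≤ 3 exists, so f is irreducible over GF(2).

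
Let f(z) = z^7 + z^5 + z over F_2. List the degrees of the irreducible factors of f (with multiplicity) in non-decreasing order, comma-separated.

Roots in F_2: f(0) = 0 → root; f(1) = 1.
Linear factors from roots: (z).
Complete factorization: f(z) = (z)·(z^3 + z^2 + 1)^2.
Factor degrees with multiplicity: 1 + 3 + 3 = 7.

1, 3, 3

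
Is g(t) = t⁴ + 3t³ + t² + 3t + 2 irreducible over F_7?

No

Check for roots in F_7: g(0) = 2; g(1) = 3; g(2) = 3; g(3) = 0 → root; g(4) = 2; g(5) = 6; g(6) = 5.
g(3) = 0, so (t − 3) divides g(t); g is reducible.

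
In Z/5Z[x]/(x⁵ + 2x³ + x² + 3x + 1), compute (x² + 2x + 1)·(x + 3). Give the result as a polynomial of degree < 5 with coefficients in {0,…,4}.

x^3 + 2x + 3

Multiply in Z/5Z[x]: (x² + 2x + 1)·(x + 3) = x³ + 2x + 3.
Reduced: x³ + 2x + 3.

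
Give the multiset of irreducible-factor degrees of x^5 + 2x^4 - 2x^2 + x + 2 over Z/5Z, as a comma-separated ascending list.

1, 1, 3

Write g(x) = x^5 + 2x^4 - 2x^2 + x + 2.
Roots in Z/5Z: g(0) = 2; g(1) = 4; g(2) = 0 → root; g(3) = 2; g(4) = 0 → root.
Linear factors from roots: (x - 2), (x + 1).
Complete factorization: g(x) = (x + 1)·(x - 2)·(x^3 - 2x^2 - 1).
Factor degrees with multiplicity: 1 + 1 + 3 = 5.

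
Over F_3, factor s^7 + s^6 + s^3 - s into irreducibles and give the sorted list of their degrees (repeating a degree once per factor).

Write f(s) = s^7 + s^6 + s^3 - s.
Roots in F_3: f(0) = 0 → root; f(1) = 2; f(2) = 0 → root.
Linear factors from roots: (s), (s + 1).
Complete factorization: f(s) = (s)·(s + 1)^3·(s^3 + s^2 - 1).
Factor degrees with multiplicity: 1 + 1 + 1 + 1 + 3 = 7.

1, 1, 1, 1, 3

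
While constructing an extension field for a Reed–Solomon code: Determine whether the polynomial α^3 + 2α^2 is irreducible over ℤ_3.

No

Write f(α) = α^3 + 2α^2.
Check for roots in ℤ_3: f(0) = 0 → root; f(1) = 0 → root; f(2) = 1.
f(0) = 0, so (α) divides f(α); f is reducible.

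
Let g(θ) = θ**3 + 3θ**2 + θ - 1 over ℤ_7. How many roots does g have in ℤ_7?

Evaluate at each of the 7 elements of ℤ_7:
g(0) = 6; g(1) = 4; g(2) = 0 → root; g(3) = 0 → root; g(4) = 3; g(5) = 1; g(6) = 0 → root.
Roots: {2, 3, 6}.

3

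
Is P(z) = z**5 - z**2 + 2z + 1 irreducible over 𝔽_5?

Check for roots in 𝔽_5: P(0) = 1; P(1) = 3; P(2) = 3; P(3) = 1; P(4) = 2.
No roots, so no linear factors.
Degree-2 irreducible divisors: test the 10 monic irreducibles of degree 2 over GF(5).
None of them divide P (all give nonzero remainder).
No irreducible factor of degree ≤ 2 exists, so P is irreducible over GF(5).

Yes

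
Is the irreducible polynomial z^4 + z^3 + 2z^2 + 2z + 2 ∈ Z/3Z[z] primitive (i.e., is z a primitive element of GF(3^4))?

Write f(z) = z^4 + z^3 + 2z^2 + 2z + 2.
|GF(3^4)^×| = 3^4 − 1 = 80. Prime factorization: 80 = 2^4·5.
f is primitive ⇔ z has order 80 in GF(3)[z]/(f), i.e. z^(80/q) ≠ 1 for each prime q | 80.
z^(40) mod f = 2.
z^(16) mod f = z^2 + z.
None equal 1, so z has full order 80; f is primitive.

Yes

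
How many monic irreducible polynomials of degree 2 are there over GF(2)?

Gauss's count: N_{2}(2) = (1/2) Σ_{d|2} μ(2/d)·2^d.
Divisors of 2: 1, 2; μ(2/d) for each: -1, 1.
Σ = − 2^1 + 2^2 = 2.
N = 2/2 = 1.

1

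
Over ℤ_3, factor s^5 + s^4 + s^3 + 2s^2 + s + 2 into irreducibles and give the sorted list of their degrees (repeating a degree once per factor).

5

Write h(s) = s^5 + s^4 + s^3 + 2s^2 + s + 2.
Roots in ℤ_3: h(0) = 2; h(1) = 2; h(2) = 2.
Complete factorization: h(s) = (s^5 + s^4 + s^3 + 2s^2 + s + 2).
Factor degrees with multiplicity: 5 = 5.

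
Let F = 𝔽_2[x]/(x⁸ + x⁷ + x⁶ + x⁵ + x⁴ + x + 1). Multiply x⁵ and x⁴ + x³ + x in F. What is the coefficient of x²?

1

Multiply in 𝔽_2[x]: (x⁵)·(x⁴ + x³ + x) = x⁹ + x⁸ + x⁶.
Reduce using x⁸ ≡ x⁷ + x⁶ + x⁵ + x⁴ + x + 1 (mod x⁸ + x⁷ + x⁶ + x⁵ + x⁴ + x + 1).
Reduced: x⁷ + x⁵ + x² + x.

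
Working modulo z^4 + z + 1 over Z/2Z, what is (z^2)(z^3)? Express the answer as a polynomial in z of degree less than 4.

Multiply in Z/2Z[z]: (z^2)·(z^3) = z^5.
Reduce using z^4 ≡ z + 1 (mod z^4 + z + 1).
Reduced: z^2 + z.

z^2 + z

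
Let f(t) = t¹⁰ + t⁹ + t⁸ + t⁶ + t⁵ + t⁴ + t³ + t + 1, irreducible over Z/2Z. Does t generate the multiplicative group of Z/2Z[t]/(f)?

|GF(2^10)^×| = 2^10 − 1 = 1023. Prime factorization: 1023 = 3·11·31.
f is primitive ⇔ t has order 1023 in GF(2)[t]/(f), i.e. t^(1023/q) ≠ 1 for each prime q | 1023.
t^(341) mod f = 1
t^(93) mod f = t⁹ + t⁸ + t⁶ + t² + 1.
t^(33) mod f = t⁹ + t⁶ + t⁵ + t⁴ + t.
Since t^(341) = 1, the order of t divides 341 < 1023; not primitive.

No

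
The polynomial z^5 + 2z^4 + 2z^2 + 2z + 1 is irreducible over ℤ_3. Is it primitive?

Yes

Write f(z) = z^5 + 2z^4 + 2z^2 + 2z + 1.
|GF(3^5)^×| = 3^5 − 1 = 242. Prime factorization: 242 = 2·11^2.
f is primitive ⇔ z has order 242 in GF(3)[z]/(f), i.e. z^(242/q) ≠ 1 for each prime q | 242.
z^(121) mod f = 2.
z^(22) mod f = z^4 + z^3 + 2.
None equal 1, so z has full order 242; f is primitive.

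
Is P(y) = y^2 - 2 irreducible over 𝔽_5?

Check for roots in 𝔽_5: P(0) = 3; P(1) = 4; P(2) = 2; P(3) = 2; P(4) = 4.
No roots. A degree-2 polynomial over a field with no linear factor is irreducible.

Yes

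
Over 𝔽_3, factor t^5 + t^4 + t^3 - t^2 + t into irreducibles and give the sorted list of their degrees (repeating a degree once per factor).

Write h(t) = t^5 + t^4 + t^3 - t^2 + t.
Roots in 𝔽_3: h(0) = 0 → root; h(1) = 0 → root; h(2) = 0 → root.
Linear factors from roots: (t), (t - 1), (t + 1).
Complete factorization: h(t) = (t)·(t + 1)·(t - 1)·(t^2 + t - 1).
Factor degrees with multiplicity: 1 + 1 + 1 + 2 = 5.

1, 1, 1, 2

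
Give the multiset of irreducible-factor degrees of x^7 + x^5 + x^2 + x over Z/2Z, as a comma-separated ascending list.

Write h(x) = x^7 + x^5 + x^2 + x.
Roots in Z/2Z: h(0) = 0 → root; h(1) = 0 → root.
Linear factors from roots: (x), (x + 1).
Complete factorization: h(x) = (x)·(x + 1)·(x^2 + x + 1)·(x^3 + x + 1).
Factor degrees with multiplicity: 1 + 1 + 2 + 3 = 7.

1, 1, 2, 3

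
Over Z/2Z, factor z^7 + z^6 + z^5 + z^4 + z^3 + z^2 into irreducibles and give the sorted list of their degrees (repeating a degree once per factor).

Write g(z) = z^7 + z^6 + z^5 + z^4 + z^3 + z^2.
Roots in Z/2Z: g(0) = 0 → root; g(1) = 0 → root.
Linear factors from roots: (z), (z + 1).
Complete factorization: g(z) = (z + 1)·(z)^2·(z^2 + z + 1)^2.
Factor degrees with multiplicity: 1 + 1 + 1 + 2 + 2 = 7.

1, 1, 1, 2, 2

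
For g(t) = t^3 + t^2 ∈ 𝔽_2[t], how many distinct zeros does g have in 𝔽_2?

2

Evaluate at each of the 2 elements of 𝔽_2:
g(0) = 0 → root; g(1) = 0 → root.
Roots: {0, 1}.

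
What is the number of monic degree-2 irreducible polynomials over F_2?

The number of monic irreducibles of degree 2 over GF(2) is (1/2)·Σ_{d∣2} μ(2/d) 2^d.
Divisors of 2: 1, 2; μ(2/d) for each: -1, 1.
Σ = − 2^1 + 2^2 = 2.
N = 2/2 = 1.

1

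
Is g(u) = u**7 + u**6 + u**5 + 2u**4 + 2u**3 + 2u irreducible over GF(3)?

Check for roots in GF(3): g(0) = 0 → root; g(1) = 0 → root; g(2) = 0 → root.
g(0) = 0, so (u) divides g(u); g is reducible.

No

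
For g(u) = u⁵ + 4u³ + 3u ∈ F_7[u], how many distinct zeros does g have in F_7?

Evaluate at each of the 7 elements of F_7:
g(0) = 0 → root; g(1) = 1; g(2) = 0 → root; g(3) = 3; g(4) = 4; g(5) = 0 → root; g(6) = 6.
Roots: {0, 2, 5}.

3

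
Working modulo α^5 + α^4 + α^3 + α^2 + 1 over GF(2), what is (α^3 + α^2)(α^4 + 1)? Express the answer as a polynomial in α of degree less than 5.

α^2 + 1

Multiply in GF(2)[α]: (α^3 + α^2)·(α^4 + 1) = α^7 + α^6 + α^3 + α^2.
Reduce using α^5 ≡ α^4 + α^3 + α^2 + 1 (mod α^5 + α^4 + α^3 + α^2 + 1).
Reduced: α^2 + 1.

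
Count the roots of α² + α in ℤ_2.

Write f(α) = α² + α.
Evaluate at each of the 2 elements of ℤ_2:
f(0) = 0 → root; f(1) = 0 → root.
Roots: {0, 1}.

2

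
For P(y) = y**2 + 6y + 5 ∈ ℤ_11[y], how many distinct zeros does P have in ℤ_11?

Evaluate at each of the 11 elements of ℤ_11:
P(0) = 5; P(1) = 1; P(2) = 10; P(3) = 10; P(4) = 1; P(5) = 5; P(6) = 0 → root; P(7) = 8; P(8) = 7; P(9) = 8; P(10) = 0 → root.
Roots: {6, 10}.

2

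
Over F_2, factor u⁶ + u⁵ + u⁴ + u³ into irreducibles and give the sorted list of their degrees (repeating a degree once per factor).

1, 1, 1, 1, 1, 1

Write f(u) = u⁶ + u⁵ + u⁴ + u³.
Roots in F_2: f(0) = 0 → root; f(1) = 0 → root.
Linear factors from roots: (u), (u + 1).
Complete factorization: f(u) = (u)^3·(u + 1)^3.
Factor degrees with multiplicity: 1 + 1 + 1 + 1 + 1 + 1 = 6.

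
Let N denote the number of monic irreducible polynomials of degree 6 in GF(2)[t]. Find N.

By the necklace-counting formula, N_2(6) = (1/6) Σ_{d|6} μ(6/d)·2^d.
Divisors of 6: 1, 2, 3, 6; μ(6/d) for each: 1, -1, -1, 1.
Σ = 2^1 − 2^2 − 2^3 + 2^6 = 54.
N = 54/6 = 9.

9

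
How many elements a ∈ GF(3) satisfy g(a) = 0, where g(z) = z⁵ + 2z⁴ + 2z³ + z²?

Evaluate at each of the 3 elements of GF(3):
g(0) = 0 → root; g(1) = 0 → root; g(2) = 0 → root.
Roots: {0, 1, 2}.

3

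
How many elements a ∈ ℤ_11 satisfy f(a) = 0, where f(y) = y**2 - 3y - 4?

2

Evaluate at each of the 11 elements of ℤ_11:
f(0) = 7; f(1) = 5; f(2) = 5; f(3) = 7; f(4) = 0 → root; f(5) = 6; f(6) = 3; f(7) = 2; f(8) = 3; f(9) = 6; f(10) = 0 → root.
Roots: {4, 10}.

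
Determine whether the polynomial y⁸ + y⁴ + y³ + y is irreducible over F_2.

No

Write m(y) = y⁸ + y⁴ + y³ + y.
Check for roots in F_2: m(0) = 0 → root; m(1) = 0 → root.
m(0) = 0, so (y) divides m(y); m is reducible.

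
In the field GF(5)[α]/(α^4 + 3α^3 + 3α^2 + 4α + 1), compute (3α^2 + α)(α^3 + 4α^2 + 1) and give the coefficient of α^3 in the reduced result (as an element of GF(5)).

3

Multiply in GF(5)[α]: (3α^2 + α)·(α^3 + 4α^2 + 1) = 3α^5 + 3α^4 + 4α^3 + 3α^2 + α.
Reduce using α^4 ≡ 2α^3 + 2α^2 + α + 4 (mod α^4 + 3α^3 + 3α^2 + 4α + 1).
Reduced: 3α^3 + 4α^2 + 2α + 1.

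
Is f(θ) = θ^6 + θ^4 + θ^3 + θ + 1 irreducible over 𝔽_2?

Yes

Check for roots in 𝔽_2: f(0) = 1; f(1) = 1.
No roots, so no linear factors.
Monic irreducibles of degree 2 over GF(2): θ^2 + θ + 1.
None of them divide f (all give nonzero remainder).
Monic irreducibles of degree 3 over GF(2): θ^3 + θ + 1, θ^3 + θ^2 + 1.
None of them divide f (all give nonzero remainder).
No irreducible factor of degree ≤ 3 exists, so f is irreducible over GF(2).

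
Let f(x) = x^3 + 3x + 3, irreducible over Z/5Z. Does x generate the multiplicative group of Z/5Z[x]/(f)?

|GF(5^3)^×| = 5^3 − 1 = 124. Prime factorization: 124 = 2^2·31.
f is primitive ⇔ x has order 124 in GF(5)[x]/(f), i.e. x^(124/q) ≠ 1 for each prime q | 124.
x^(62) mod f = 4.
x^(4) mod f = 2x^2 + 2x.
None equal 1, so x has full order 124; f is primitive.

Yes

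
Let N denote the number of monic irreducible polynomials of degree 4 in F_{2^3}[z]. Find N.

1008

By the necklace-counting formula, N_8(4) = (1/4) Σ_{d|4} μ(4/d)·8^d.
Divisors of 4: 1, 2, 4; μ(4/d) for each: 0, -1, 1.
Σ = − 8^2 + 8^4 = 4032.
N = 4032/4 = 1008.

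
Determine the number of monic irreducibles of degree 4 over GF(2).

Gauss's count: N_{2}(4) = (1/4) Σ_{d|4} μ(4/d)·2^d.
Divisors of 4: 1, 2, 4; μ(4/d) for each: 0, -1, 1.
Σ = − 2^2 + 2^4 = 12.
N = 12/4 = 3.

3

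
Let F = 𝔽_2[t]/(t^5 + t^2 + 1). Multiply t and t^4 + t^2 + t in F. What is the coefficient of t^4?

0

Multiply in 𝔽_2[t]: (t)·(t^4 + t^2 + t) = t^5 + t^3 + t^2.
Reduce using t^5 ≡ t^2 + 1 (mod t^5 + t^2 + 1).
Reduced: t^3 + 1.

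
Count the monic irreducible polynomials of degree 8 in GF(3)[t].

810

By the necklace-counting formula, N_3(8) = (1/8) Σ_{d|8} μ(8/d)·3^d.
Divisors of 8: 1, 2, 4, 8; μ(8/d) for each: 0, 0, -1, 1.
Σ = − 3^4 + 3^8 = 6480.
N = 6480/8 = 810.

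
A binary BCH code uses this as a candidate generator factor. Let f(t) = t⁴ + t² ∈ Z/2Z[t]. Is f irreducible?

No

Check for roots in Z/2Z: f(0) = 0 → root; f(1) = 0 → root.
f(0) = 0, so (t) divides f(t); f is reducible.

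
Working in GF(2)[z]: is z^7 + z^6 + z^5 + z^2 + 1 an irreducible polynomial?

Write P(z) = z^7 + z^6 + z^5 + z^2 + 1.
Check for roots in GF(2): P(0) = 1; P(1) = 1.
No roots, so no linear factors.
Monic irreducibles of degree 2 over GF(2): z^2 + z + 1.
None of them divide P (all give nonzero remainder).
Monic irreducibles of degree 3 over GF(2): z^3 + z + 1, z^3 + z^2 + 1.
None of them divide P (all give nonzero remainder).
No irreducible factor of degree ≤ 3 exists, so P is irreducible over GF(2).

Yes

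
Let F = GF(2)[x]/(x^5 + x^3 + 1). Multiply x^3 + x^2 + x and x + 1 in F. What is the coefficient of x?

1

Multiply in GF(2)[x]: (x^3 + x^2 + x)·(x + 1) = x^4 + x.
Reduced: x^4 + x.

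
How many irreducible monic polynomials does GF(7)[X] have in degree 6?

The number of monic irreducibles of degree 6 over GF(7) is (1/6)·Σ_{d∣6} μ(6/d) 7^d.
Divisors of 6: 1, 2, 3, 6; μ(6/d) for each: 1, -1, -1, 1.
Σ = 7^1 − 7^2 − 7^3 + 7^6 = 117264.
N = 117264/6 = 19544.

19544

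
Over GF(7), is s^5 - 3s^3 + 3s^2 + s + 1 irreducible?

Yes

Write g(s) = s^5 - 3s^3 + 3s^2 + s + 1.
Check for roots in GF(7): g(0) = 1; g(1) = 3; g(2) = 2; g(3) = 4; g(4) = 3; g(5) = 3; g(6) = 5.
No roots, so no linear factors.
Degree-2 irreducible divisors: test the 21 monic irreducibles of degree 2 over GF(7).
None of them divide g (all give nonzero remainder).
No irreducible factor of degree ≤ 2 exists, so g is irreducible over GF(7).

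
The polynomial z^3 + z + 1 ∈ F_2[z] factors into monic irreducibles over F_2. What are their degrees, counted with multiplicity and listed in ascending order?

Write h(z) = z^3 + z + 1.
Roots in F_2: h(0) = 1; h(1) = 1.
Complete factorization: h(z) = (z^3 + z + 1).
Factor degrees with multiplicity: 3 = 3.

3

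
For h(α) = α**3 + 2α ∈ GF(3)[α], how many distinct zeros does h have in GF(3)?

3

Evaluate at each of the 3 elements of GF(3):
h(0) = 0 → root; h(1) = 0 → root; h(2) = 0 → root.
Roots: {0, 1, 2}.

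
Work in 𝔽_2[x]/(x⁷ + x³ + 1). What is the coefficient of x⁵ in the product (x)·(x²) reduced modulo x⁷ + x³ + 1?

Multiply in 𝔽_2[x]: (x)·(x²) = x³.
Reduced: x³.

0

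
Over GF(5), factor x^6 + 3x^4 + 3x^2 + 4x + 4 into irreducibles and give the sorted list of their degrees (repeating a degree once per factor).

1, 1, 4

Write g(x) = x^6 + 3x^4 + 3x^2 + 4x + 4.
Roots in GF(5): g(0) = 4; g(1) = 0 → root; g(2) = 1; g(3) = 0 → root; g(4) = 2.
Linear factors from roots: (x + 4), (x + 2).
Complete factorization: g(x) = (x + 2)·(x + 4)·(x^4 + 4x^3 + x^2 + 2x + 3).
Factor degrees with multiplicity: 1 + 1 + 4 = 6.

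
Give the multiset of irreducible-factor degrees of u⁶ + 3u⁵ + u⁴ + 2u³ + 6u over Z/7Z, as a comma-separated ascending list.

1, 2, 3

Write h(u) = u⁶ + 3u⁵ + u⁴ + 2u³ + 6u.
Linear factors from roots: (u).
Complete factorization: h(u) = (u)·(u² + 1)·(u³ + 3u² + 6).
Factor degrees with multiplicity: 1 + 2 + 3 = 6.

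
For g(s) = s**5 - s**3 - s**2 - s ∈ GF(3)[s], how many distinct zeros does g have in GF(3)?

Evaluate at each of the 3 elements of GF(3):
g(0) = 0 → root; g(1) = 1; g(2) = 0 → root.
Roots: {0, 2}.

2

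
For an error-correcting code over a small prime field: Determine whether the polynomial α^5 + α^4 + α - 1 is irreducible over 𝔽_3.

Yes

Write m(α) = α^5 + α^4 + α - 1.
Check for roots in 𝔽_3: m(0) = 2; m(1) = 2; m(2) = 1.
No roots, so no linear factors.
Monic irreducibles of degree 2 over GF(3): α^2 + 1, α^2 + α - 1, α^2 - α - 1.
None of them divide m (all give nonzero remainder).
No irreducible factor of degree ≤ 2 exists, so m is irreducible over GF(3).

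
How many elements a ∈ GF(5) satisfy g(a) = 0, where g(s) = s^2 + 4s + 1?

Evaluate at each of the 5 elements of GF(5):
g(0) = 1; g(1) = 1; g(2) = 3; g(3) = 2; g(4) = 3.
No element is a root.

0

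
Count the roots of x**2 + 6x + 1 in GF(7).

Write h(x) = x**2 + 6x + 1.
Evaluate at each of the 7 elements of GF(7):
h(0) = 1; h(1) = 1; h(2) = 3; h(3) = 0 → root; h(4) = 6; h(5) = 0 → root; h(6) = 3.
Roots: {3, 5}.

2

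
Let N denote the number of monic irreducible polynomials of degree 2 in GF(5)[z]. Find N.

x^(5^2) − x is the product of all monic irreducibles of degree dividing 2; Möbius inversion gives N = (1/2) Σ μ(2/d)·5^d.
Divisors of 2: 1, 2; μ(2/d) for each: -1, 1.
Σ = − 5^1 + 5^2 = 20.
N = 20/2 = 10.

10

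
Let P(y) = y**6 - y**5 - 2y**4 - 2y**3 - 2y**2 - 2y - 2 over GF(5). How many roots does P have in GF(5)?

Evaluate at each of the 5 elements of GF(5):
P(0) = 3; P(1) = 0 → root; P(2) = 0 → root; P(3) = 4; P(4) = 0 → root.
Roots: {1, 2, 4}.

3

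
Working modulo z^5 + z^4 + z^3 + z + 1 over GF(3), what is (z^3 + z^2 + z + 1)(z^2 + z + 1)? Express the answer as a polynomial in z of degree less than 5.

z^4 + 2z^3 + z

Multiply in GF(3)[z]: (z^3 + z^2 + z + 1)·(z^2 + z + 1) = z^5 + 2z^4 + 2z + 1.
Reduce using z^5 ≡ 2z^4 + 2z^3 + 2z + 2 (mod z^5 + z^4 + z^3 + z + 1).
Reduced: z^4 + 2z^3 + z.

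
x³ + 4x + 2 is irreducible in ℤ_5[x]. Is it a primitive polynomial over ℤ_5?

Write f(x) = x³ + 4x + 2.
|GF(5^3)^×| = 5^3 − 1 = 124. Prime factorization: 124 = 2^2·31.
f is primitive ⇔ x has order 124 in GF(5)[x]/(f), i.e. x^(124/q) ≠ 1 for each prime q | 124.
x^(62) mod f = 4.
x^(4) mod f = x² + 3x.
None equal 1, so x has full order 124; f is primitive.

Yes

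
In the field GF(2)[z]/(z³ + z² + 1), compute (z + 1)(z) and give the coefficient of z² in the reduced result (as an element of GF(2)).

Multiply in GF(2)[z]: (z + 1)·(z) = z² + z.
Reduced: z² + z.

1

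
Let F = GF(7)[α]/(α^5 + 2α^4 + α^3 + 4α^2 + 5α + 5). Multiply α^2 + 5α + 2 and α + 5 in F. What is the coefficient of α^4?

Multiply in GF(7)[α]: (α^2 + 5α + 2)·(α + 5) = α^3 + 3α^2 + 6α + 3.
Reduced: α^3 + 3α^2 + 6α + 3.

0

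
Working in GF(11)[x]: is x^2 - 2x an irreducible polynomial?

No

Write m(x) = x^2 - 2x.
Check each element of GF(11) for a root: m(0)=0, m(1)=10, m(2)=0, m(3)=3, m(4)=8, m(5)=4, m(6)=2, m(7)=2, m(8)=4, m(9)=8, m(10)=3.
m(0) = 0, so (x) divides m(x); m is reducible.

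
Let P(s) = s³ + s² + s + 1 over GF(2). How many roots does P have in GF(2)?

Evaluate at each of the 2 elements of GF(2):
P(0) = 1; P(1) = 0 → root.
Roots: {1}.

1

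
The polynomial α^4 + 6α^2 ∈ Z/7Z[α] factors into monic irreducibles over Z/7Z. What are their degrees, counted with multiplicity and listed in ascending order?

Write g(α) = α^4 + 6α^2.
Linear factors from roots: (α), (α + 6), (α + 1).
Complete factorization: g(α) = (α + 1)·(α + 6)·(α)^2.
Factor degrees with multiplicity: 1 + 1 + 1 + 1 = 4.

1, 1, 1, 1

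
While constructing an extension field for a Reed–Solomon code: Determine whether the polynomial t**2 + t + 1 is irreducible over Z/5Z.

Write f(t) = t**2 + t + 1.
Check for roots in Z/5Z: f(0) = 1; f(1) = 3; f(2) = 2; f(3) = 3; f(4) = 1.
No roots. A degree-2 polynomial over a field with no linear factor is irreducible.

Yes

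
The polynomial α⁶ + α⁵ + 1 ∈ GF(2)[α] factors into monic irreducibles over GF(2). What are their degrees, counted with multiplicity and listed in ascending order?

6

Write g(α) = α⁶ + α⁵ + 1.
Roots in GF(2): g(0) = 1; g(1) = 1.
Complete factorization: g(α) = (α⁶ + α⁵ + 1).
Factor degrees with multiplicity: 6 = 6.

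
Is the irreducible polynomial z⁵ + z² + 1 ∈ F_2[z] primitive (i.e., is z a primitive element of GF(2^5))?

Write f(z) = z⁵ + z² + 1.
|GF(2^5)^×| = 2^5 − 1 = 31. Prime factorization: 31 = 31.
f is primitive ⇔ z has order 31 in GF(2)[z]/(f), i.e. z^(31/q) ≠ 1 for each prime q | 31.
z^(1) mod f = z.
None equal 1, so z has full order 31; f is primitive.

Yes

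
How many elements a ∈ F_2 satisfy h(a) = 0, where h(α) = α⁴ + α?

2

Evaluate at each of the 2 elements of F_2:
h(0) = 0 → root; h(1) = 0 → root.
Roots: {0, 1}.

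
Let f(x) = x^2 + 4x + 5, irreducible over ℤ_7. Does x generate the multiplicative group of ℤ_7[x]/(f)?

|GF(7^2)^×| = 7^2 − 1 = 48. Prime factorization: 48 = 2^4·3.
f is primitive ⇔ x has order 48 in GF(7)[x]/(f), i.e. x^(48/q) ≠ 1 for each prime q | 48.
x^(24) mod f = 6.
x^(16) mod f = 4.
None equal 1, so x has full order 48; f is primitive.

Yes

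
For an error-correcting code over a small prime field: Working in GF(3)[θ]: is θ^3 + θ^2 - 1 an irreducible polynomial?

Write m(θ) = θ^3 + θ^2 - 1.
Check for roots in GF(3): m(0) = 2; m(1) = 1; m(2) = 2.
No roots. A degree-3 polynomial over a field with no linear factor is irreducible.

Yes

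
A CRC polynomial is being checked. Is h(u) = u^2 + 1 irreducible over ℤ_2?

No

Check for roots in ℤ_2: h(0) = 1; h(1) = 0 → root.
h(1) = 0, so (u − 1) divides h(u); h is reducible.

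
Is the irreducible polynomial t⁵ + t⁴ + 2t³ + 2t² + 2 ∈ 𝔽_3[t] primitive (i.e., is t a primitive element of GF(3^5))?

Write f(t) = t⁵ + t⁴ + 2t³ + 2t² + 2.
|GF(3^5)^×| = 3^5 − 1 = 242. Prime factorization: 242 = 2·11^2.
f is primitive ⇔ t has order 242 in GF(3)[t]/(f), i.e. t^(242/q) ≠ 1 for each prime q | 242.
t^(121) mod f = 1
t^(22) mod f = t⁴ + 2t³ + t² + 1.
Since t^(121) = 1, the order of t divides 121 < 242; not primitive.

No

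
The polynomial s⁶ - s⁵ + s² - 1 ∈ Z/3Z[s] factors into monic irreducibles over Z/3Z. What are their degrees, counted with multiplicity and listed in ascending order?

Write h(s) = s⁶ - s⁵ + s² - 1.
Roots in Z/3Z: h(0) = 2; h(1) = 0 → root; h(2) = 2.
Linear factors from roots: (s - 1).
Complete factorization: h(s) = (s - 1)^3·(s³ - s² + 1).
Factor degrees with multiplicity: 1 + 1 + 1 + 3 = 6.

1, 1, 1, 3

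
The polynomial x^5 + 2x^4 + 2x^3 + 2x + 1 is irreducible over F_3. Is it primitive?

Yes

Write f(x) = x^5 + 2x^4 + 2x^3 + 2x + 1.
|GF(3^5)^×| = 3^5 − 1 = 242. Prime factorization: 242 = 2·11^2.
f is primitive ⇔ x has order 242 in GF(3)[x]/(f), i.e. x^(242/q) ≠ 1 for each prime q | 242.
x^(121) mod f = 2.
x^(22) mod f = x^4 + x.
None equal 1, so x has full order 242; f is primitive.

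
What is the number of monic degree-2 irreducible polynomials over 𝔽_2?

1

By the necklace-counting formula, N_2(2) = (1/2) Σ_{d|2} μ(2/d)·2^d.
Divisors of 2: 1, 2; μ(2/d) for each: -1, 1.
Σ = − 2^1 + 2^2 = 2.
N = 2/2 = 1.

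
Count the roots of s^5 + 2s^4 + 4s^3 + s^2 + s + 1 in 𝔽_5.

1

Write P(s) = s^5 + 2s^4 + 4s^3 + s^2 + s + 1.
Evaluate at each of the 5 elements of 𝔽_5:
P(0) = 1; P(1) = 0 → root; P(2) = 3; P(3) = 1; P(4) = 3.
Roots: {1}.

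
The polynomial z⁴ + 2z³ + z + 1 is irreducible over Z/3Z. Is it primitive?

Write f(z) = z⁴ + 2z³ + z + 1.
|GF(3^4)^×| = 3^4 − 1 = 80. Prime factorization: 80 = 2^4·5.
f is primitive ⇔ z has order 80 in GF(3)[z]/(f), i.e. z^(80/q) ≠ 1 for each prime q | 80.
z^(40) mod f = 1
z^(16) mod f = 2z² + 2z + 1.
Since z^(40) = 1, the order of z divides 40 < 80; not primitive.

No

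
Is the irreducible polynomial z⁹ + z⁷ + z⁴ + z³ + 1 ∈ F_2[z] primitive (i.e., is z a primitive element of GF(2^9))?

No

Write f(z) = z⁹ + z⁷ + z⁴ + z³ + 1.
|GF(2^9)^×| = 2^9 − 1 = 511. Prime factorization: 511 = 7·73.
f is primitive ⇔ z has order 511 in GF(2)[z]/(f), i.e. z^(511/q) ≠ 1 for each prime q | 511.
z^(73) mod f = 1
z^(7) mod f = z⁷.
Since z^(73) = 1, the order of z divides 73 < 511; not primitive.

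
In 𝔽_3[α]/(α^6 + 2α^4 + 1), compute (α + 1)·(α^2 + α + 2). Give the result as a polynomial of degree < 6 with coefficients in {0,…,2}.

Multiply in 𝔽_3[α]: (α + 1)·(α^2 + α + 2) = α^3 + 2α^2 + 2.
Reduced: α^3 + 2α^2 + 2.

α^3 + 2α^2 + 2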